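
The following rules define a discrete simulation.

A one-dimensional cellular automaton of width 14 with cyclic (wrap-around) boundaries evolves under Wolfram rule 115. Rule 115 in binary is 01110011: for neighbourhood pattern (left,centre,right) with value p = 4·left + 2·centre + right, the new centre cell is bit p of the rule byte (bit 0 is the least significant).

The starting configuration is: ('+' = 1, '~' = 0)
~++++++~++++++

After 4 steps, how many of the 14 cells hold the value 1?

12

0) ~++++++~++++++
1) +~~~~~++~~~~~+
2) ++++++~++++++~
3) ~~~~~++~~~~~++
4) +++++~++++++~+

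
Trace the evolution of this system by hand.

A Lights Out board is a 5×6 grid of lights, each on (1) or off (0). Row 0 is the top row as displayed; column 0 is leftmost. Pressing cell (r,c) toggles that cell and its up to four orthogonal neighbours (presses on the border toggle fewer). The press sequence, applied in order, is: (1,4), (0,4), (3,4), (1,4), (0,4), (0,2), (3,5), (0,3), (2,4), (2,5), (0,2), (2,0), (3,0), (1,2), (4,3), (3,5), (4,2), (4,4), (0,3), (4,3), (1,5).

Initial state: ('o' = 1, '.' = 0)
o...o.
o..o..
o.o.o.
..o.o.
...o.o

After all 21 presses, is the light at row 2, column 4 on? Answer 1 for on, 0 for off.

0) o...o.
o..o..
o.o.o.
..o.o.
...o.o
1) o.....
o...oo
o.o...
..o.o.
...o.o
2) o..ooo
o....o
o.o...
..o.o.
...o.o
3) o..ooo
o....o
o.o.o.
..oo.o
...ooo
4) o..o.o
o..oo.
o.o...
..oo.o
...ooo
5) o...o.
o..o..
o.o...
..oo.o
...ooo
6) ooooo.
o.oo..
o.o...
..oo.o
...ooo
7) ooooo.
o.oo..
o.o..o
..ooo.
...oo.
8) oo....
o.o...
o.o..o
..ooo.
...oo.
9) oo....
o.o.o.
o.ooo.
..oo..
...oo.
10) oo....
o.o.oo
o.oo.o
..oo.o
...oo.
11) o.oo..
o...oo
o.oo.o
..oo.o
...oo.
12) o.oo..
....oo
.ooo.o
o.oo.o
...oo.
13) o.oo..
....oo
oooo.o
.ooo.o
o..oo.
14) o..o..
.ooooo
oo.o.o
.ooo.o
o..oo.
15) o..o..
.ooooo
oo.o.o
.oo..o
o.o...
16) o..o..
.ooooo
oo.o..
.oo.o.
o.o..o
17) o..o..
.ooooo
oo.o..
.o..o.
oo.o.o
18) o..o..
.ooooo
oo.o..
.o....
oo..o.
19) o.o.o.
.oo.oo
oo.o..
.o....
oo..o.
20) o.o.o.
.oo.oo
oo.o..
.o.o..
oooo..
21) o.o.oo
.oo...
oo.o.o
.o.o..
oooo..

0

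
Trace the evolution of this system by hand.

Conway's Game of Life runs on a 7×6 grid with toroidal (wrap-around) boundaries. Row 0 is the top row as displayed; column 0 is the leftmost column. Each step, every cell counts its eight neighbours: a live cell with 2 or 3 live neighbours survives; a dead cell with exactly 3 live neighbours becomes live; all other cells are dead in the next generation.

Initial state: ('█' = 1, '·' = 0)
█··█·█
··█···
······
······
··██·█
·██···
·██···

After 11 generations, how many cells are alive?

5

0) █··█·█
··█···
······
······
··██·█
·██···
·██···
1) █··█··
······
······
······
·███··
█·····
···█··
2) ······
······
······
··█···
·██···
·█·█··
······
3) ······
······
······
·██···
·█·█··
·█····
······
4) ······
······
······
·██···
██····
··█···
······
5) ······
······
······
███···
█·····
·█····
······
6) ······
······
·█····
██····
█·█···
······
······
7) ······
······
██····
█·█···
█·····
······
······
8) ······
······
██····
█····█
·█····
······
······
9) ······
······
██···█
·····█
█·····
······
······
10) ······
█·····
█····█
·█···█
······
······
······
11) ······
█····█
·█···█
·····█
······
······
······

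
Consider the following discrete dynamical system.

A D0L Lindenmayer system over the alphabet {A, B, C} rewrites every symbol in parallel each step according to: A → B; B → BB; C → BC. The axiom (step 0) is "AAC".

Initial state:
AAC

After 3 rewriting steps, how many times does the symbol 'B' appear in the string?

k=0  AAC
k=1  BBBC
k=2  BBBBBBBC
k=3  BBBBBBBBBBBBBBBC

15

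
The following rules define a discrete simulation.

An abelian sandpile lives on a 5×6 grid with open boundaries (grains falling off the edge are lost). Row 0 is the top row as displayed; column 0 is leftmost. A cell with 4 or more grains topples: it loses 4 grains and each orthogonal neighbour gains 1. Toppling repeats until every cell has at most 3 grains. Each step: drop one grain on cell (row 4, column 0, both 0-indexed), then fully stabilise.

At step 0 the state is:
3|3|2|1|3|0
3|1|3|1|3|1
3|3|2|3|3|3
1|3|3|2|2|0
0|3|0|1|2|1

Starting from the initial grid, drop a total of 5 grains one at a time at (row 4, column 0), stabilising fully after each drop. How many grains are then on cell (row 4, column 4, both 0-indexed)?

0) 3|3|2|1|3|0
3|1|3|1|3|1
3|3|2|3|3|3
1|3|3|2|2|0
0|3|0|1|2|1
1) 3|3|2|1|3|0
3|1|3|1|3|1
3|3|2|3|3|3
1|3|3|2|2|0
1|3|0|1|2|1
2) 3|3|2|1|3|0
3|1|3|1|3|1
3|3|2|3|3|3
1|3|3|2|2|0
2|3|0|1|2|1
3) 3|3|2|1|3|0
3|1|3|1|3|1
3|3|2|3|3|3
1|3|3|2|2|0
3|3|0|1|2|1
4) 1|2|1|0|1|1
2|1|3|1|2|3
2|3|2|3|3|0
0|3|2|1|0|2
2|1|2|2|3|1
5) 1|2|1|0|1|1
2|1|3|1|2|3
2|3|2|3|3|0
0|3|2|1|0|2
3|1|2|2|3|1

3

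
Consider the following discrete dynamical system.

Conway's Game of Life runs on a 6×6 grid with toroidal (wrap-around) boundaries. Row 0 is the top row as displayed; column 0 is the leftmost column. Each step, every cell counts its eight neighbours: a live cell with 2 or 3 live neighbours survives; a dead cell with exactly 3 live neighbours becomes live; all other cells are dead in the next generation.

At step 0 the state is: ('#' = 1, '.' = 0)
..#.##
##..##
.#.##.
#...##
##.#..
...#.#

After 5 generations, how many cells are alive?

10

[0] ..#.##
##..##
.#.##.
#...##
##.#..
...#.#
[1] .##...
.#....
.###..
......
.###..
.#.#.#
[2] .#....
#..#..
.##...
......
##.##.
...##.
[3] ..###.
#.....
.##...
#..#..
..####
##.###
[4] ..#...
......
###...
#....#
......
##....
[5] .#....
..#...
##...#
#....#
.#...#
.#....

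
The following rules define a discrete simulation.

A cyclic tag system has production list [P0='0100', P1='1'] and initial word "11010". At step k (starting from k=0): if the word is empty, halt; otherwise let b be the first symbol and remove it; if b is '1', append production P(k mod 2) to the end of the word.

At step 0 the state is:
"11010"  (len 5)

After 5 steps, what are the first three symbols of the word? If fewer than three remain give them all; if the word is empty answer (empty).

010

step 0: "11010"  (len 5)
step 1: "10100100"  (len 8)
step 2: "01001001"  (len 8)
step 3: "1001001"  (len 7)
step 4: "0010011"  (len 7)
step 5: "010011"  (len 6)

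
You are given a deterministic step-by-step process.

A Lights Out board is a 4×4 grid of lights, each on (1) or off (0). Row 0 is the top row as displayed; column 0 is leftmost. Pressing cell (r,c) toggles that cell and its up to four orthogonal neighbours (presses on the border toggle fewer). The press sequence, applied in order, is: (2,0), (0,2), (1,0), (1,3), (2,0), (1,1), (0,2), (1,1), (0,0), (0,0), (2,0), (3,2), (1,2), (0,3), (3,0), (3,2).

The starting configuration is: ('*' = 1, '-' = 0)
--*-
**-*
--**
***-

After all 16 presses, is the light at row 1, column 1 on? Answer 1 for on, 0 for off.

1

[0] --*-
**-*
--**
***-
[1] --*-
-*-*
****
-**-
[2] -*-*
-***
****
-**-
[3] **-*
*-**
-***
-**-
[4] **--
*---
-**-
-**-
[5] **--
----
*-*-
***-
[6] *---
***-
***-
***-
[7] ****
**--
***-
***-
[8] *-**
--*-
*-*-
***-
[9] -***
*-*-
*-*-
***-
[10] *-**
--*-
*-*-
***-
[11] *-**
*-*-
-**-
-**-
[12] *-**
*-*-
-*--
---*
[13] *--*
**-*
-**-
---*
[14] *-*-
**--
-**-
---*
[15] *-*-
**--
***-
**-*
[16] *-*-
**--
**--
*-*-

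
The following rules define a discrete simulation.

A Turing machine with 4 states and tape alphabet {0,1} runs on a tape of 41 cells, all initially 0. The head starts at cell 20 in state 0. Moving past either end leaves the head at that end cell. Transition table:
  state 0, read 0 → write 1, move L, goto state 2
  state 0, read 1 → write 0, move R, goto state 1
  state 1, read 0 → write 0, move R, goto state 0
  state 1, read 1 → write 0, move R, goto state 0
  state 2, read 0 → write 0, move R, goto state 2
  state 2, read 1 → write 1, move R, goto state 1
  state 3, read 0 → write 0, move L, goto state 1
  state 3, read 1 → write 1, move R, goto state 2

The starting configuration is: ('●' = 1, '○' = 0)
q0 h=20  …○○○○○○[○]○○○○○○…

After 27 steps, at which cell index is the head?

33

[0] q0 h=20  …○○○○○○[○]○○○○○○…
[1] q2 h=19  …○○○○○○[○]●○○○○○…
[2] q2 h=20  …○○○○○○[●]○○○○○○…
[3] q1 h=21  …○○○○○●[○]○○○○○○…
[4] q0 h=22  …○○○○●○[○]○○○○○○…
[5] q2 h=21  …○○○○○●[○]●○○○○○…
[6] q2 h=22  …○○○○●○[●]○○○○○○…
[7] q1 h=23  …○○○●○●[○]○○○○○○…
[8] q0 h=24  …○○●○●○[○]○○○○○○…
[9] q2 h=23  …○○○●○●[○]●○○○○○…
[10] q2 h=24  …○○●○●○[●]○○○○○○…
[11] q1 h=25  …○●○●○●[○]○○○○○○…
[12] q0 h=26  …●○●○●○[○]○○○○○○…
[13] q2 h=25  …○●○●○●[○]●○○○○○…
[14] q2 h=26  …●○●○●○[●]○○○○○○…
[15] q1 h=27  …○●○●○●[○]○○○○○○…
[16] q0 h=28  …●○●○●○[○]○○○○○○…
[17] q2 h=27  …○●○●○●[○]●○○○○○…
[18] q2 h=28  …●○●○●○[●]○○○○○○…
[19] q1 h=29  …○●○●○●[○]○○○○○○…
[20] q0 h=30  …●○●○●○[○]○○○○○○…
[21] q2 h=29  …○●○●○●[○]●○○○○○…
[22] q2 h=30  …●○●○●○[●]○○○○○○…
[23] q1 h=31  …○●○●○●[○]○○○○○○…
[24] q0 h=32  …●○●○●○[○]○○○○○○…
[25] q2 h=31  …○●○●○●[○]●○○○○○…
[26] q2 h=32  …●○●○●○[●]○○○○○○…
[27] q1 h=33  …○●○●○●[○]○○○○○○…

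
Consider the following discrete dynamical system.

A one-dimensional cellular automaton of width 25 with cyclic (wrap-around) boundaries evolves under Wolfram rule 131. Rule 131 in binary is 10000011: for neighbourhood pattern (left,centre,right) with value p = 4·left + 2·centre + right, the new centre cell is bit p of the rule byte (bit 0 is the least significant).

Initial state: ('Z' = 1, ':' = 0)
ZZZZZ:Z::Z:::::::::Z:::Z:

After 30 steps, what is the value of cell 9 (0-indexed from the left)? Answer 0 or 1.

gen 0: ZZZZZ:Z::Z:::::::::Z:::Z:
gen 1: :ZZZ::::Z::ZZZZZZZZ::ZZ::
gen 2: Z:Z::ZZZ::Z:ZZZZZZ::Z:::Z
gen 3: ::::Z:Z::Z:::ZZZZ::Z::ZZ:
gen 4: ZZZZ::::Z::ZZ:ZZ::Z::Z:::
gen 5: :ZZ::ZZZ::Z::::::Z::Z::ZZ
gen 6: ::::Z:Z::Z::ZZZZZ::Z::Z::
gen 7: ZZZZ::::Z::Z:ZZZ::Z::Z::Z
gen 8: ZZZ::ZZZ::Z:::Z::Z::Z::Z:
gen 9: :Z::Z:Z::Z::ZZ::Z::Z::Z::
gen 10: Z::Z::::Z::Z:::Z::Z::Z::Z
gen 11: ::Z::ZZZ::Z::ZZ::Z::Z::Z:
gen 12: ZZ::Z:Z::Z::Z:::Z::Z::Z::
gen 13: :::Z::::Z::Z::ZZ::Z::Z::Z
gen 14: :ZZ::ZZZ::Z::Z:::Z::Z::Z:
gen 15: Z:::Z:Z::Z::Z::ZZ::Z::Z::
gen 16: ::ZZ::::Z::Z::Z:::Z::Z::Z
gen 17: :Z:::ZZZ::Z::Z::ZZ::Z::Z:
gen 18: Z::ZZ:Z::Z::Z::Z:::Z::Z::
gen 19: ::Z:::::Z::Z::Z::ZZ::Z::Z
gen 20: :Z::ZZZZ::Z::Z::Z:::Z::Z:
gen 21: Z::Z:ZZ::Z::Z::Z::ZZ::Z::
gen 22: ::Z:::::Z::Z::Z::Z:::Z::Z
gen 23: :Z::ZZZZ::Z::Z::Z::ZZ::Z:
gen 24: Z::Z:ZZ::Z::Z::Z::Z:::Z::
gen 25: ::Z:::::Z::Z::Z::Z::ZZ::Z
gen 26: :Z::ZZZZ::Z::Z::Z::Z:::Z:
gen 27: Z::Z:ZZ::Z::Z::Z::Z::ZZ::
gen 28: ::Z:::::Z::Z::Z::Z::Z:::Z
gen 29: :Z::ZZZZ::Z::Z::Z::Z::ZZ:
gen 30: Z::Z:ZZ::Z::Z::Z::Z::Z:::

1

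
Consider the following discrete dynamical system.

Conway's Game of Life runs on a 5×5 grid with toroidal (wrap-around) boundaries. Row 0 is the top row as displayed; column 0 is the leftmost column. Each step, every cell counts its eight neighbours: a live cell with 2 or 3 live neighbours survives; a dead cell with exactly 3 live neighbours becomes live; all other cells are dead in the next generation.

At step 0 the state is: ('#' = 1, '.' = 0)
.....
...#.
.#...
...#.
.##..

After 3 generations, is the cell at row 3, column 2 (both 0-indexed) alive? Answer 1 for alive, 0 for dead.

k=0  .....
...#.
.#...
...#.
.##..
k=1  ..#..
.....
..#..
.#...
..#..
k=2  .....
.....
.....
.##..
.##..
k=3  .....
.....
.....
.##..
.##..

1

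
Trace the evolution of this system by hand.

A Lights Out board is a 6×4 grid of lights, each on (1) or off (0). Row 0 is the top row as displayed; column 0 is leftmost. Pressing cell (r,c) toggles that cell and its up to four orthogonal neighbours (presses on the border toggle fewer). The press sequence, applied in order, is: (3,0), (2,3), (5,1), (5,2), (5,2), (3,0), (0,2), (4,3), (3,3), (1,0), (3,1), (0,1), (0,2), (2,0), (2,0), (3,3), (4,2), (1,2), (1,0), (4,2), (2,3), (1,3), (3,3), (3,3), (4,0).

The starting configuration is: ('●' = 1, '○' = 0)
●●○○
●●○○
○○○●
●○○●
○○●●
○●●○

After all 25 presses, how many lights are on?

0) ●●○○
●●○○
○○○●
●○○●
○○●●
○●●○
1) ●●○○
●●○○
●○○●
○●○●
●○●●
○●●○
2) ●●○○
●●○●
●○●○
○●○○
●○●●
○●●○
3) ●●○○
●●○●
●○●○
○●○○
●●●●
●○○○
4) ●●○○
●●○●
●○●○
○●○○
●●○●
●●●●
5) ●●○○
●●○●
●○●○
○●○○
●●●●
●○○○
6) ●●○○
●●○●
○○●○
●○○○
○●●●
●○○○
7) ●○●●
●●●●
○○●○
●○○○
○●●●
●○○○
8) ●○●●
●●●●
○○●○
●○○●
○●○○
●○○●
9) ●○●●
●●●●
○○●●
●○●○
○●○●
●○○●
10) ○○●●
○○●●
●○●●
●○●○
○●○●
●○○●
11) ○○●●
○○●●
●●●●
○●○○
○○○●
●○○●
12) ●●○●
○●●●
●●●●
○●○○
○○○●
●○○●
13) ●○●○
○●○●
●●●●
○●○○
○○○●
●○○●
14) ●○●○
●●○●
○○●●
●●○○
○○○●
●○○●
15) ●○●○
○●○●
●●●●
○●○○
○○○●
●○○●
16) ●○●○
○●○●
●●●○
○●●●
○○○○
●○○●
17) ●○●○
○●○●
●●●○
○●○●
○●●●
●○●●
18) ●○○○
○○●○
●●○○
○●○●
○●●●
●○●●
19) ○○○○
●●●○
○●○○
○●○●
○●●●
●○●●
20) ○○○○
●●●○
○●○○
○●●●
○○○○
●○○●
21) ○○○○
●●●●
○●●●
○●●○
○○○○
●○○●
22) ○○○●
●●○○
○●●○
○●●○
○○○○
●○○●
23) ○○○●
●●○○
○●●●
○●○●
○○○●
●○○●
24) ○○○●
●●○○
○●●○
○●●○
○○○○
●○○●
25) ○○○●
●●○○
○●●○
●●●○
●●○○
○○○●

11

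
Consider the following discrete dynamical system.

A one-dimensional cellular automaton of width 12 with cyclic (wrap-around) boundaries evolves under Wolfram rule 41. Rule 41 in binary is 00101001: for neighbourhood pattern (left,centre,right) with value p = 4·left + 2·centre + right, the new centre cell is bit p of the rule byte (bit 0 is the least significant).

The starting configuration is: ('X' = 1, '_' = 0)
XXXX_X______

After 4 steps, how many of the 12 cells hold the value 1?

6

t=0: XXXX_X______
t=1: X___X__XXXX_
t=2: __X____X___X
t=3: ____XX___X__
t=4: XXX_X__X___X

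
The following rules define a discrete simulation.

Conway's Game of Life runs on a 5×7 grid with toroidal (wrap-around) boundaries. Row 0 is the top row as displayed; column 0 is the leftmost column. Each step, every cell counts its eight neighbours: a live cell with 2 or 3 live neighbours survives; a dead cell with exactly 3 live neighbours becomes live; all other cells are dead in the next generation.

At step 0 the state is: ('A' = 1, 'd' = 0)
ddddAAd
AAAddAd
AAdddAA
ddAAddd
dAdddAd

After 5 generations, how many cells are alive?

6

0) ddddAAd
AAAddAd
AAdddAA
ddAAddd
dAdddAd
1) AdAdAAd
ddAdddd
dddAAAd
ddAdAAd
ddAAdAd
2) ddAdAAA
dAAdddA
ddAddAd
ddAdddA
ddAdddd
3) AdAddAA
AAAdAdA
AdAAdAA
dAAAddd
dAAdddA
4) ddddddd
ddddAdd
dddddAd
ddddAAd
dddddAA
5) dddddAd
ddddddd
dddddAd
ddddAdd
ddddAAA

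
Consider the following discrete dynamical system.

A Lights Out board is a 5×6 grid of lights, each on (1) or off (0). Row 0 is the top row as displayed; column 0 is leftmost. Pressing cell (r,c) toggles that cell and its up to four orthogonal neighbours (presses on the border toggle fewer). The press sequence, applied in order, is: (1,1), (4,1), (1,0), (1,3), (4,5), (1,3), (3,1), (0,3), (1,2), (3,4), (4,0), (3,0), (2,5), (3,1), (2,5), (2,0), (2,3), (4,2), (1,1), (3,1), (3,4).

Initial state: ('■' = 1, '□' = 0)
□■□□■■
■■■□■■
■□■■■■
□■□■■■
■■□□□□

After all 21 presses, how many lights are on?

16

k=0  □■□□■■
■■■□■■
■□■■■■
□■□■■■
■■□□□□
k=1  □□□□■■
□□□□■■
■■■■■■
□■□■■■
■■□□□□
k=2  □□□□■■
□□□□■■
■■■■■■
□□□■■■
□□■□□□
k=3  ■□□□■■
■■□□■■
□■■■■■
□□□■■■
□□■□□□
k=4  ■□□■■■
■■■■□■
□■■□■■
□□□■■■
□□■□□□
k=5  ■□□■■■
■■■■□■
□■■□■■
□□□■■□
□□■□■■
k=6  ■□□□■■
■■□□■■
□■■■■■
□□□■■□
□□■□■■
k=7  ■□□□■■
■■□□■■
□□■■■■
■■■■■□
□■■□■■
k=8  ■□■■□■
■■□■■■
□□■■■■
■■■■■□
□■■□■■
k=9  ■□□■□■
■□■□■■
□□□■■■
■■■■■□
□■■□■■
k=10  ■□□■□■
■□■□■■
□□□■□■
■■■□□■
□■■□□■
k=11  ■□□■□■
■□■□■■
□□□■□■
□■■□□■
■□■□□■
k=12  ■□□■□■
■□■□■■
■□□■□■
■□■□□■
□□■□□■
k=13  ■□□■□■
■□■□■□
■□□■■□
■□■□□□
□□■□□■
k=14  ■□□■□■
■□■□■□
■■□■■□
□■□□□□
□■■□□■
k=15  ■□□■□■
■□■□■■
■■□■□■
□■□□□■
□■■□□■
k=16  ■□□■□■
□□■□■■
□□□■□■
■■□□□■
□■■□□■
k=17  ■□□■□■
□□■■■■
□□■□■■
■■□■□■
□■■□□■
k=18  ■□□■□■
□□■■■■
□□■□■■
■■■■□■
□□□■□■
k=19  ■■□■□■
■■□■■■
□■■□■■
■■■■□■
□□□■□■
k=20  ■■□■□■
■■□■■■
□□■□■■
□□□■□■
□■□■□■
k=21  ■■□■□■
■■□■■■
□□■□□■
□□□□■□
□■□■■■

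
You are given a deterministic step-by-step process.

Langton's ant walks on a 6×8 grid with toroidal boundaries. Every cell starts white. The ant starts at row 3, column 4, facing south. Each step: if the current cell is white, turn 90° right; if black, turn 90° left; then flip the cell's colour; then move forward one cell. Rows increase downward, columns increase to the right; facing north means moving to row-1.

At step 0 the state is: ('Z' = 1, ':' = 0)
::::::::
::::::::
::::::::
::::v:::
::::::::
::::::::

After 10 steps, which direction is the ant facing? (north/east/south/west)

north

0) ::::::::
::::::::
::::::::
::::v:::
::::::::
::::::::
1) ::::::::
::::::::
::::::::
:::<Z:::
::::::::
::::::::
2) ::::::::
::::::::
:::^::::
:::ZZ:::
::::::::
::::::::
3) ::::::::
::::::::
:::Z>:::
:::ZZ:::
::::::::
::::::::
4) ::::::::
::::::::
:::ZZ:::
:::Zv:::
::::::::
::::::::
5) ::::::::
::::::::
:::ZZ:::
:::Z:>::
::::::::
::::::::
6) ::::::::
::::::::
:::ZZ:::
:::Z:Z::
:::::v::
::::::::
7) ::::::::
::::::::
:::ZZ:::
:::Z:Z::
::::<Z::
::::::::
8) ::::::::
::::::::
:::ZZ:::
:::Z^Z::
::::ZZ::
::::::::
9) ::::::::
::::::::
:::ZZ:::
:::ZZ>::
::::ZZ::
::::::::
10) ::::::::
::::::::
:::ZZ^::
:::ZZ:::
::::ZZ::
::::::::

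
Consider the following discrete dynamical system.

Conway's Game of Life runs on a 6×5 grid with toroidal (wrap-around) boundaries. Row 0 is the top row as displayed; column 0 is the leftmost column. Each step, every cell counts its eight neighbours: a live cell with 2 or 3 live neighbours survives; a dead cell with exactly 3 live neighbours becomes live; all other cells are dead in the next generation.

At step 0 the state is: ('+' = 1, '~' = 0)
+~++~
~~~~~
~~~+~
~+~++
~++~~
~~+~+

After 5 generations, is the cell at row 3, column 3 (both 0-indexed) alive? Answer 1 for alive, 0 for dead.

[0] +~++~
~~~~~
~~~+~
~+~++
~++~~
~~+~+
[1] ~++++
~~+++
~~+++
++~++
~+~~+
+~~~+
[2] ~+~~~
~~~~~
~~~~~
~+~~~
~++~~
~~~~~
[3] ~~~~~
~~~~~
~~~~~
~++~~
~++~~
~++~~
[4] ~~~~~
~~~~~
~~~~~
~++~~
+~~+~
~++~~
[5] ~~~~~
~~~~~
~~~~~
~++~~
+~~+~
~++~~

0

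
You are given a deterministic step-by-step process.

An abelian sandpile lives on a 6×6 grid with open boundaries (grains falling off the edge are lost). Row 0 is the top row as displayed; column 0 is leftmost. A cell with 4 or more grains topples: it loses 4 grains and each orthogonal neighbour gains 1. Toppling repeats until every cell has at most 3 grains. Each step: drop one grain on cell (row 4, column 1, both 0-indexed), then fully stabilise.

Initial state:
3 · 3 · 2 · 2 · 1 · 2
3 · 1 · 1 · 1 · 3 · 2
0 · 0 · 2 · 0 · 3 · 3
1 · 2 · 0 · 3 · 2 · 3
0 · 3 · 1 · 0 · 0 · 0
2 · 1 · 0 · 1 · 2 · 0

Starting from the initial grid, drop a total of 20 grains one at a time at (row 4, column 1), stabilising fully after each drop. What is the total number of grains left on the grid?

step 0: 3 · 3 · 2 · 2 · 1 · 2
3 · 1 · 1 · 1 · 3 · 2
0 · 0 · 2 · 0 · 3 · 3
1 · 2 · 0 · 3 · 2 · 3
0 · 3 · 1 · 0 · 0 · 0
2 · 1 · 0 · 1 · 2 · 0
step 1: 3 · 3 · 2 · 2 · 1 · 2
3 · 1 · 1 · 1 · 3 · 2
0 · 0 · 2 · 0 · 3 · 3
1 · 3 · 0 · 3 · 2 · 3
1 · 0 · 2 · 0 · 0 · 0
2 · 2 · 0 · 1 · 2 · 0
step 2: 3 · 3 · 2 · 2 · 1 · 2
3 · 1 · 1 · 1 · 3 · 2
0 · 0 · 2 · 0 · 3 · 3
1 · 3 · 0 · 3 · 2 · 3
1 · 1 · 2 · 0 · 0 · 0
2 · 2 · 0 · 1 · 2 · 0
step 3: 3 · 3 · 2 · 2 · 1 · 2
3 · 1 · 1 · 1 · 3 · 2
0 · 0 · 2 · 0 · 3 · 3
1 · 3 · 0 · 3 · 2 · 3
1 · 2 · 2 · 0 · 0 · 0
2 · 2 · 0 · 1 · 2 · 0
step 4: 3 · 3 · 2 · 2 · 1 · 2
3 · 1 · 1 · 1 · 3 · 2
0 · 0 · 2 · 0 · 3 · 3
1 · 3 · 0 · 3 · 2 · 3
1 · 3 · 2 · 0 · 0 · 0
2 · 2 · 0 · 1 · 2 · 0
step 5: 3 · 3 · 2 · 2 · 1 · 2
3 · 1 · 1 · 1 · 3 · 2
0 · 1 · 2 · 0 · 3 · 3
2 · 0 · 1 · 3 · 2 · 3
2 · 1 · 3 · 0 · 0 · 0
2 · 3 · 0 · 1 · 2 · 0
step 6: 3 · 3 · 2 · 2 · 1 · 2
3 · 1 · 1 · 1 · 3 · 2
0 · 1 · 2 · 0 · 3 · 3
2 · 0 · 1 · 3 · 2 · 3
2 · 2 · 3 · 0 · 0 · 0
2 · 3 · 0 · 1 · 2 · 0
step 7: 3 · 3 · 2 · 2 · 1 · 2
3 · 1 · 1 · 1 · 3 · 2
0 · 1 · 2 · 0 · 3 · 3
2 · 0 · 1 · 3 · 2 · 3
2 · 3 · 3 · 0 · 0 · 0
2 · 3 · 0 · 1 · 2 · 0
step 8: 3 · 3 · 2 · 2 · 1 · 2
3 · 1 · 1 · 1 · 3 · 2
0 · 1 · 2 · 0 · 3 · 3
2 · 1 · 2 · 3 · 2 · 3
3 · 2 · 0 · 1 · 0 · 0
3 · 0 · 2 · 1 · 2 · 0
step 9: 3 · 3 · 2 · 2 · 1 · 2
3 · 1 · 1 · 1 · 3 · 2
0 · 1 · 2 · 0 · 3 · 3
2 · 1 · 2 · 3 · 2 · 3
3 · 3 · 0 · 1 · 0 · 0
3 · 0 · 2 · 1 · 2 · 0
step 10: 3 · 3 · 2 · 2 · 1 · 2
3 · 1 · 1 · 1 · 3 · 2
0 · 1 · 2 · 0 · 3 · 3
3 · 2 · 2 · 3 · 2 · 3
1 · 1 · 1 · 1 · 0 · 0
0 · 2 · 2 · 1 · 2 · 0
step 11: 3 · 3 · 2 · 2 · 1 · 2
3 · 1 · 1 · 1 · 3 · 2
0 · 1 · 2 · 0 · 3 · 3
3 · 2 · 2 · 3 · 2 · 3
1 · 2 · 1 · 1 · 0 · 0
0 · 2 · 2 · 1 · 2 · 0
step 12: 3 · 3 · 2 · 2 · 1 · 2
3 · 1 · 1 · 1 · 3 · 2
0 · 1 · 2 · 0 · 3 · 3
3 · 2 · 2 · 3 · 2 · 3
1 · 3 · 1 · 1 · 0 · 0
0 · 2 · 2 · 1 · 2 · 0
step 13: 3 · 3 · 2 · 2 · 1 · 2
3 · 1 · 1 · 1 · 3 · 2
0 · 1 · 2 · 0 · 3 · 3
3 · 3 · 2 · 3 · 2 · 3
2 · 0 · 2 · 1 · 0 · 0
0 · 3 · 2 · 1 · 2 · 0
step 14: 3 · 3 · 2 · 2 · 1 · 2
3 · 1 · 1 · 1 · 3 · 2
0 · 1 · 2 · 0 · 3 · 3
3 · 3 · 2 · 3 · 2 · 3
2 · 1 · 2 · 1 · 0 · 0
0 · 3 · 2 · 1 · 2 · 0
step 15: 3 · 3 · 2 · 2 · 1 · 2
3 · 1 · 1 · 1 · 3 · 2
0 · 1 · 2 · 0 · 3 · 3
3 · 3 · 2 · 3 · 2 · 3
2 · 2 · 2 · 1 · 0 · 0
0 · 3 · 2 · 1 · 2 · 0
step 16: 3 · 3 · 2 · 2 · 1 · 2
3 · 1 · 1 · 1 · 3 · 2
0 · 1 · 2 · 0 · 3 · 3
3 · 3 · 2 · 3 · 2 · 3
2 · 3 · 2 · 1 · 0 · 0
0 · 3 · 2 · 1 · 2 · 0
step 17: 3 · 3 · 2 · 2 · 1 · 2
3 · 1 · 1 · 1 · 3 · 2
1 · 2 · 2 · 0 · 3 · 3
1 · 1 · 3 · 3 · 2 · 3
0 · 3 · 3 · 1 · 0 · 0
2 · 0 · 3 · 1 · 2 · 0
step 18: 3 · 3 · 2 · 2 · 1 · 2
3 · 1 · 1 · 1 · 3 · 2
1 · 2 · 3 · 1 · 3 · 3
1 · 3 · 1 · 0 · 3 · 3
1 · 1 · 2 · 3 · 0 · 0
2 · 2 · 0 · 2 · 2 · 0
step 19: 3 · 3 · 2 · 2 · 1 · 2
3 · 1 · 1 · 1 · 3 · 2
1 · 2 · 3 · 1 · 3 · 3
1 · 3 · 1 · 0 · 3 · 3
1 · 2 · 2 · 3 · 0 · 0
2 · 2 · 0 · 2 · 2 · 0
step 20: 3 · 3 · 2 · 2 · 1 · 2
3 · 1 · 1 · 1 · 3 · 2
1 · 2 · 3 · 1 · 3 · 3
1 · 3 · 1 · 0 · 3 · 3
1 · 3 · 2 · 3 · 0 · 0
2 · 2 · 0 · 2 · 2 · 0

65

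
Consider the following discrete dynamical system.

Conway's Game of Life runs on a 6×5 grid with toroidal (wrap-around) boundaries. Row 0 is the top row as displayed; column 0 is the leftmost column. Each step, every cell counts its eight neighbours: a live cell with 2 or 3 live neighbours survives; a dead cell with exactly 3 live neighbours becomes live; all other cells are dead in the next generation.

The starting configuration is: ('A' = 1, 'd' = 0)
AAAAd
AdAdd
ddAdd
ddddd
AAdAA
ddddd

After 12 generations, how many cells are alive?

6

k=0  AAAAd
AdAdd
ddAdd
ddddd
AAdAA
ddddd
k=1  AdAAA
AdddA
dAddd
AAAAA
AdddA
ddddd
k=2  AAdAd
ddAdd
ddddd
ddAAd
ddAdd
dAddd
k=3  AAddd
dAAdd
ddAAd
ddAAd
dAAAd
AAddd
k=4  ddddd
AddAd
ddddd
ddddA
AddAA
ddddA
k=5  ddddA
ddddd
ddddA
AddAA
AddAd
AddAA
k=6  AddAA
ddddd
AddAA
AddAd
dAAdd
AddAd
k=7  AddAd
ddddd
AddAd
AddAd
AAAAd
AddAd
k=8  ddddd
ddddd
ddddd
AddAd
AddAd
AddAd
k=9  ddddd
ddddd
ddddd
ddddd
AAAAd
ddddd
k=10  ddddd
ddddd
ddddd
dAAdd
dAAdd
dAAdd
k=11  ddddd
ddddd
ddddd
dAAdd
AddAd
dAAdd
k=12  ddddd
ddddd
ddddd
dAAdd
AddAd
dAAdd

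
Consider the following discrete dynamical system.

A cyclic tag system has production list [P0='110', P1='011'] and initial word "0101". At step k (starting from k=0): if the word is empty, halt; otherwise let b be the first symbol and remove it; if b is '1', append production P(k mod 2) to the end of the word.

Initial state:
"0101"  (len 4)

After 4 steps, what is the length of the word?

step 0: "0101"  (len 4)
step 1: "101"  (len 3)
step 2: "01011"  (len 5)
step 3: "1011"  (len 4)
step 4: "011011"  (len 6)

6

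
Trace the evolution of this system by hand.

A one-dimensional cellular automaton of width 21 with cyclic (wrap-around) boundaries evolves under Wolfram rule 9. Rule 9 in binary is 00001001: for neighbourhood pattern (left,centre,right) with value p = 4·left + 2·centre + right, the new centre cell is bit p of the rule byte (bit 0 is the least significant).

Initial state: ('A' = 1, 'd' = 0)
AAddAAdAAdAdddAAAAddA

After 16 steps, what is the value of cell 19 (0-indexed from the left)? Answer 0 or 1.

k=0  AAddAAdAAdAdddAAAAddA
k=1  ddddAddAddddAdAdddddA
k=2  dAAddddddAAdddddAAAdd
k=3  dAddAAAAdAddAAAdAdddA
k=4  ddddAdddddddAdddddAdd
k=5  AAAdddAAAAAdddAAAdddA
k=6  ddddAdAdddddAdAdddAdA
k=7  dAAdddddAAAdddddAdddd
k=8  dAddAAAdAdddAAAdddAAA
k=9  ddddAdddddAdAdddAdAdd
k=10  AAAdddAAAdddddAdddddA
k=11  ddddAdAdddAAAdddAAAdA
k=12  dAAdddddAdAdddAdAdddd
k=13  dAddAAAdddddAdddddAAA
k=14  ddddAdddAAAdddAAAdAdd
k=15  AAAdddAdAdddAdAdddddA
k=16  ddddAdddddAdddddAAAdA

0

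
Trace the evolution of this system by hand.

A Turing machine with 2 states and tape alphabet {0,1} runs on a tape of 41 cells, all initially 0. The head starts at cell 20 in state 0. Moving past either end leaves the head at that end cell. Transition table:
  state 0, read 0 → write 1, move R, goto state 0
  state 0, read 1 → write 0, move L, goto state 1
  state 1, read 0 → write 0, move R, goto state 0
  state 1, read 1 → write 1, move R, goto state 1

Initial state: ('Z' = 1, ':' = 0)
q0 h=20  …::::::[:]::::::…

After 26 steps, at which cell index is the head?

0) q0 h=20  …::::::[:]::::::…
1) q0 h=21  …:::::Z[:]::::::…
2) q0 h=22  …::::ZZ[:]::::::…
3) q0 h=23  …:::ZZZ[:]::::::…
4) q0 h=24  …::ZZZZ[:]::::::…
5) q0 h=25  …:ZZZZZ[:]::::::…
6) q0 h=26  …ZZZZZZ[:]::::::…
7) q0 h=27  …ZZZZZZ[:]::::::…
8) q0 h=28  …ZZZZZZ[:]::::::…
9) q0 h=29  …ZZZZZZ[:]::::::…
10) q0 h=30  …ZZZZZZ[:]::::::…
11) q0 h=31  …ZZZZZZ[:]::::::…
12) q0 h=32  …ZZZZZZ[:]::::::…
13) q0 h=33  …ZZZZZZ[:]::::::…
14) q0 h=34  …ZZZZZZ[:]::::::|
15) q0 h=35  …ZZZZZZ[:]:::::|
16) q0 h=36  …ZZZZZZ[:]::::|
17) q0 h=37  …ZZZZZZ[:]:::|
18) q0 h=38  …ZZZZZZ[:]::|
19) q0 h=39  …ZZZZZZ[:]:|
20) q0 h=40  …ZZZZZZ[:]|
21) q0 h=40  …ZZZZZZ[Z]|
22) q1 h=39  …ZZZZZZ[Z]:|
23) q1 h=40  …ZZZZZZ[:]|
24) q0 h=40  …ZZZZZZ[:]|
25) q0 h=40  …ZZZZZZ[Z]|
26) q1 h=39  …ZZZZZZ[Z]:|

39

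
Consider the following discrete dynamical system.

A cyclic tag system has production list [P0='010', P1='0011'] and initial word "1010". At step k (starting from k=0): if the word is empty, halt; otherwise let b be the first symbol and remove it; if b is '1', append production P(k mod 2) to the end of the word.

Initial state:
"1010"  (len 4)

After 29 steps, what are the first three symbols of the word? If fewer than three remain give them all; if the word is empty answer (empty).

100

gen 0: "1010"  (len 4)
gen 1: "010010"  (len 6)
gen 2: "10010"  (len 5)
gen 3: "0010010"  (len 7)
gen 4: "010010"  (len 6)
gen 5: "10010"  (len 5)
gen 6: "00100011"  (len 8)
gen 7: "0100011"  (len 7)
gen 8: "100011"  (len 6)
gen 9: "00011010"  (len 8)
gen 10: "0011010"  (len 7)
gen 11: "011010"  (len 6)
gen 12: "11010"  (len 5)
gen 13: "1010010"  (len 7)
gen 14: "0100100011"  (len 10)
gen 15: "100100011"  (len 9)
gen 16: "001000110011"  (len 12)
gen 17: "01000110011"  (len 11)
gen 18: "1000110011"  (len 10)
gen 19: "000110011010"  (len 12)
gen 20: "00110011010"  (len 11)
gen 21: "0110011010"  (len 10)
gen 22: "110011010"  (len 9)
gen 23: "10011010010"  (len 11)
gen 24: "00110100100011"  (len 14)
gen 25: "0110100100011"  (len 13)
gen 26: "110100100011"  (len 12)
gen 27: "10100100011010"  (len 14)
gen 28: "01001000110100011"  (len 17)
gen 29: "1001000110100011"  (len 16)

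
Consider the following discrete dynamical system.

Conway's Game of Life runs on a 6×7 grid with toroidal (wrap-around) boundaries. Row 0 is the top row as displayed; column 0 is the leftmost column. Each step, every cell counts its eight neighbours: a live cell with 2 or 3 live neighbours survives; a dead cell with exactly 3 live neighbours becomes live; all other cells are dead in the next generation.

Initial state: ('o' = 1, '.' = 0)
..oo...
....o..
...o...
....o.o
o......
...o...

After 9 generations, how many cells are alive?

k=0  ..oo...
....o..
...o...
....o.o
o......
...o...
k=1  ..ooo..
..o.o..
...ooo.
.......
.......
..oo...
k=2  .o..o..
..o....
...ooo.
....o..
.......
..o.o..
k=3  .oo....
..o..o.
...ooo.
...ooo.
...o...
...o...
k=4  .ooo...
.oo..o.
..o...o
..o..o.
..oo...
...o...
k=5  .o.oo..
o......
..oo.oo
.oo....
..ooo..
.o..o..
k=6  ooooo..
oo...oo
o.oo..o
.o...o.
....o..
.o...o.
k=7  ...oo..
.....o.
..o.o..
ooooooo
....oo.
oo...o.
k=8  ....ooo
.....o.
o.o....
ooo...o
.......
...o.oo
k=9  .......
....oo.
o.o....
o.o...o
.oo..o.
......o

11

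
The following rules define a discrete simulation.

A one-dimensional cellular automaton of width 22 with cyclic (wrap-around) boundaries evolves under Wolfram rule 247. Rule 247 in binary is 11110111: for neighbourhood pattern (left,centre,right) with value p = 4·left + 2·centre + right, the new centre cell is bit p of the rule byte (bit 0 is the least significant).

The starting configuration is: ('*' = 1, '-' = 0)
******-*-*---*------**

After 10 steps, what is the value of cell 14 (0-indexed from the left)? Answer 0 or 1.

step 0: ******-*-*---*------**
step 1: ********************-*
step 2: *********************-
step 3: -*********************
step 4: *-********************
step 5: **-*******************
step 6: ***-******************
step 7: ****-*****************
step 8: *****-****************
step 9: ******-***************
step 10: *******-**************

1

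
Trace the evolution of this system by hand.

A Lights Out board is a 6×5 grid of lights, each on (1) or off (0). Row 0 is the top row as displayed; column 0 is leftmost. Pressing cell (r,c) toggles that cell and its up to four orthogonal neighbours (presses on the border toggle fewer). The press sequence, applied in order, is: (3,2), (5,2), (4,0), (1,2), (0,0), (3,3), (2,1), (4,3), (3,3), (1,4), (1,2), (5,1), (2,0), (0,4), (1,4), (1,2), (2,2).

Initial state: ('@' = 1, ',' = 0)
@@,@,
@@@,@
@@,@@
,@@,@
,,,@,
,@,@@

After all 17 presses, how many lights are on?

17

t=0: @@,@,
@@@,@
@@,@@
,@@,@
,,,@,
,@,@@
t=1: @@,@,
@@@,@
@@@@@
,,,@@
,,@@,
,@,@@
t=2: @@,@,
@@@,@
@@@@@
,,,@@
,,,@,
,,@,@
t=3: @@,@,
@@@,@
@@@@@
@,,@@
@@,@,
@,@,@
t=4: @@@@,
@,,@@
@@,@@
@,,@@
@@,@,
@,@,@
t=5: ,,@@,
,,,@@
@@,@@
@,,@@
@@,@,
@,@,@
t=6: ,,@@,
,,,@@
@@,,@
@,@,,
@@,,,
@,@,@
t=7: ,,@@,
,@,@@
,,@,@
@@@,,
@@,,,
@,@,@
t=8: ,,@@,
,@,@@
,,@,@
@@@@,
@@@@@
@,@@@
t=9: ,,@@,
,@,@@
,,@@@
@@,,@
@@@,@
@,@@@
t=10: ,,@@@
,@,,,
,,@@,
@@,,@
@@@,@
@,@@@
t=11: ,,,@@
,,@@,
,,,@,
@@,,@
@@@,@
@,@@@
t=12: ,,,@@
,,@@,
,,,@,
@@,,@
@,@,@
,@,@@
t=13: ,,,@@
@,@@,
@@,@,
,@,,@
@,@,@
,@,@@
t=14: ,,,,,
@,@@@
@@,@,
,@,,@
@,@,@
,@,@@
t=15: ,,,,@
@,@,,
@@,@@
,@,,@
@,@,@
,@,@@
t=16: ,,@,@
@@,@,
@@@@@
,@,,@
@,@,@
,@,@@
t=17: ,,@,@
@@@@,
@,,,@
,@@,@
@,@,@
,@,@@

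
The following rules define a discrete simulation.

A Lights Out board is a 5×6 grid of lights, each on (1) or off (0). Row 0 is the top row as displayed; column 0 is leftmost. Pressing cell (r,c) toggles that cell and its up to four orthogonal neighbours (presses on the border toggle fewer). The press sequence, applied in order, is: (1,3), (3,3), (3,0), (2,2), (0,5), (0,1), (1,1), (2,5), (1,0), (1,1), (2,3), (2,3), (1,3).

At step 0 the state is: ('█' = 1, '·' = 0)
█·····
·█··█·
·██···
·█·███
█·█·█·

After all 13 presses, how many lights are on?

15

k=0  █·····
·█··█·
·██···
·█·███
█·█·█·
k=1  █··█··
·███··
·███··
·█·███
█·█·█·
k=2  █··█··
·███··
·██···
·██··█
█·███·
k=3  █··█··
·███··
███···
█·█··█
··███·
k=4  █··█··
·█·█··
█··█··
█····█
··███·
k=5  █··███
·█·█·█
█··█··
█····█
··███·
k=6  ·█████
···█·█
█··█··
█····█
··███·
k=7  ··████
████·█
██·█··
█····█
··███·
k=8  ··████
████··
██·███
█·····
··███·
k=9  █·████
··██··
·█·███
█·····
··███·
k=10  ██████
██·█··
···███
█·····
··███·
k=11  ██████
██····
··█··█
█··█··
··███·
k=12  ██████
██·█··
···███
█·····
··███·
k=13  ███·██
███·█·
····██
█·····
··███·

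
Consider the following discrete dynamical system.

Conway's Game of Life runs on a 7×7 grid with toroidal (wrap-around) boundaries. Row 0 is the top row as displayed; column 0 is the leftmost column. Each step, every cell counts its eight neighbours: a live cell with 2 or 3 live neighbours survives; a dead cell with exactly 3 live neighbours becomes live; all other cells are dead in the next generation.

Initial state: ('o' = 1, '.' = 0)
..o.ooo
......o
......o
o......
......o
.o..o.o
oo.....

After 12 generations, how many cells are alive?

t=0: ..o.ooo
......o
......o
o......
......o
.o..o.o
oo.....
t=1: .o...oo
o.....o
o.....o
o.....o
.....oo
.o...oo
.oooo..
t=2: .o.oooo
.o.....
.o...o.
.......
.......
.o.o..o
.o.oo..
t=3: .o.o.o.
.o....o
.......
.......
.......
o..oo..
.o....o
t=4: .o...oo
o.o....
.......
.......
.......
o......
.o.o.oo
t=5: .o..oo.
oo....o
.......
.......
.......
o.....o
.oo.oo.
t=6: ...oo..
oo...oo
o......
.......
.......
oo...oo
.oooo..
t=7: ......o
oo..ooo
oo.....
.......
o.....o
oo.oooo
.o....o
t=8: .o.....
.o...o.
.o...o.
.o....o
.o..o..
.oo.o..
.oo.o..
t=9: oo.....
ooo....
.oo..oo
.oo..o.
.o.o.o.
o...oo.
o......
t=10: ..o...o
.......
...o.oo
...o.o.
oo.o.o.
oo..oo.
o......
t=11: .......
.....oo
.....oo
o..o.o.
oo.o.o.
..o.oo.
o....o.
t=12: .....o.
.....oo
o......
ooo..o.
oo.o.o.
o.oo.o.
....ooo

19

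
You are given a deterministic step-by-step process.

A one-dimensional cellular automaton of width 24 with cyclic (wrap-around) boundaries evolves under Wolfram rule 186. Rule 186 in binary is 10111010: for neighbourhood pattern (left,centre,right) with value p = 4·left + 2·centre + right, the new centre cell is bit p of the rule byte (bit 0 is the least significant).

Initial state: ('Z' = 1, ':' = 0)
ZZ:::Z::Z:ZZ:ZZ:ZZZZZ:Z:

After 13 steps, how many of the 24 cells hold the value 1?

step 0: ZZ:::Z::Z:ZZ:ZZ:ZZZZZ:Z:
step 1: Z:Z:Z:ZZ:ZZ:ZZ:ZZZZZ:Z:Z
step 2: :Z:Z:ZZ:ZZ:ZZ:ZZZZZ:Z:ZZ
step 3: Z:Z:ZZ:ZZ:ZZ:ZZZZZ:Z:ZZ:
step 4: :Z:ZZ:ZZ:ZZ:ZZZZZ:Z:ZZ:Z
step 5: Z:ZZ:ZZ:ZZ:ZZZZZ:Z:ZZ:Z:
step 6: :ZZ:ZZ:ZZ:ZZZZZ:Z:ZZ:Z:Z
step 7: ZZ:ZZ:ZZ:ZZZZZ:Z:ZZ:Z:Z:
step 8: Z:ZZ:ZZ:ZZZZZ:Z:ZZ:Z:Z:Z
step 9: :ZZ:ZZ:ZZZZZ:Z:ZZ:Z:Z:ZZ
step 10: ZZ:ZZ:ZZZZZ:Z:ZZ:Z:Z:ZZ:
step 11: Z:ZZ:ZZZZZ:Z:ZZ:Z:Z:ZZ:Z
step 12: :ZZ:ZZZZZ:Z:ZZ:Z:Z:ZZ:ZZ
step 13: ZZ:ZZZZZ:Z:ZZ:Z:Z:ZZ:ZZ:

16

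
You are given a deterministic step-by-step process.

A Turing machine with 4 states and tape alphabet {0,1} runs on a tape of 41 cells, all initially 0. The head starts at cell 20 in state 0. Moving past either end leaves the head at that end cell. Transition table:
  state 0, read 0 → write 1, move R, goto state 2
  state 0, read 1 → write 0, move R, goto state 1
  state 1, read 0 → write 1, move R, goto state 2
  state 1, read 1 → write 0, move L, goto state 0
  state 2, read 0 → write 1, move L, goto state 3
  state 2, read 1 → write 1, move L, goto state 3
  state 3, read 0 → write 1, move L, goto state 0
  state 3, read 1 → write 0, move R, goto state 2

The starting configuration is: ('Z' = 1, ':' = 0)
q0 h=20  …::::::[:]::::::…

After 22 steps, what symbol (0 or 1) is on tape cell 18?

k=0  q0 h=20  …::::::[:]::::::…
k=1  q2 h=21  …:::::Z[:]::::::…
k=2  q3 h=20  …::::::[Z]Z:::::…
k=3  q2 h=21  …::::::[Z]::::::…
k=4  q3 h=20  …::::::[:]Z:::::…
k=5  q0 h=19  …::::::[:]ZZ::::…
k=6  q2 h=20  …:::::Z[Z]Z:::::…
k=7  q3 h=19  …::::::[Z]ZZ::::…
k=8  q2 h=20  …::::::[Z]Z:::::…
k=9  q3 h=19  …::::::[:]ZZ::::…
k=10  q0 h=18  …::::::[:]ZZZ:::…
k=11  q2 h=19  …:::::Z[Z]ZZ::::…
k=12  q3 h=18  …::::::[Z]ZZZ:::…
k=13  q2 h=19  …::::::[Z]ZZ::::…
k=14  q3 h=18  …::::::[:]ZZZ:::…
k=15  q0 h=17  …::::::[:]ZZZZ::…
k=16  q2 h=18  …:::::Z[Z]ZZZ:::…
k=17  q3 h=17  …::::::[Z]ZZZZ::…
k=18  q2 h=18  …::::::[Z]ZZZ:::…
k=19  q3 h=17  …::::::[:]ZZZZ::…
k=20  q0 h=16  …::::::[:]ZZZZZ:…
k=21  q2 h=17  …:::::Z[Z]ZZZZ::…
k=22  q3 h=16  …::::::[Z]ZZZZZ:…

1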